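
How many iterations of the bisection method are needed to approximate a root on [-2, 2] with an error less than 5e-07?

We need (b-a)/2^n ≤ 5e-07
(2 - (-2))/2^n ≤ 5e-07
4/2^n ≤ 5e-07
2^n ≥ 8000000
n ≥ log₂(8000000) = 22.93
n ≥ 23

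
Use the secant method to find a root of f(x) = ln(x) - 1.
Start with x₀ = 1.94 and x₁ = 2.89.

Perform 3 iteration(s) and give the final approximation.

f(x) = ln(x) - 1
x₀ = 1.94, x₁ = 2.89

Secant formula: x_{n+1} = x_n - f(x_n)(x_n - x_{n-1})/(f(x_n) - f(x_{n-1}))

Iteration 1:
  f(1.940000) = -0.337312
  f(2.890000) = 0.061257
  x_2 = 2.890000 - 0.061257×(2.890000 - 1.940000)/(0.061257 - (-0.337312))
       = 2.743993
Iteration 2:
  f(2.890000) = 0.061257
  f(2.743993) = 0.009414
  x_3 = 2.743993 - 0.009414×(2.743993 - 2.890000)/(0.009414 - 0.061257)
       = 2.717479
Iteration 3:
  f(2.743993) = 0.009414
  f(2.717479) = -0.000295
  x_4 = 2.717479 - (-0.000295)×(2.717479 - 2.743993)/(-0.000295 - 0.009414)
       = 2.718286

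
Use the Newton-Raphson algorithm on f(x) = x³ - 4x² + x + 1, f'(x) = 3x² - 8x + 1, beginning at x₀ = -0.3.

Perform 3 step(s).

f(x) = x³ - 4x² + x + 1
f'(x) = 3x² - 8x + 1
x₀ = -0.3

Newton-Raphson formula: x_{n+1} = x_n - f(x_n)/f'(x_n)

Iteration 1:
  f(-0.300000) = 0.313000
  f'(-0.300000) = 3.670000
  x_1 = -0.300000 - 0.313000/3.670000 = -0.385286
Iteration 2:
  f(-0.385286) = -0.036262
  f'(-0.385286) = 4.527625
  x_2 = -0.385286 - (-0.036262)/4.527625 = -0.377277
Iteration 3:
  f(-0.377277) = -0.000330
  f'(-0.377277) = 4.445231
  x_3 = -0.377277 - (-0.000330)/4.445231 = -0.377203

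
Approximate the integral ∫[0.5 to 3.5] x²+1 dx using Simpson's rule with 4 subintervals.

f(x) = x²+1
a = 0.5, b = 3.5, n = 4
h = (b - a)/n = 0.750000

Simpson's rule: (h/3)[f(x₀) + 4f(x₁) + 2f(x₂) + ... + f(xₙ)]

x_0 = 0.5000, f(x_0) = 1.250000, coefficient = 1
x_1 = 1.2500, f(x_1) = 2.562500, coefficient = 4
x_2 = 2.0000, f(x_2) = 5.000000, coefficient = 2
x_3 = 2.7500, f(x_3) = 8.562500, coefficient = 4
x_4 = 3.5000, f(x_4) = 13.250000, coefficient = 1

I ≈ (0.750000/3) × 69.000000 = 17.250000
Exact value: 17.250000
Error: 0.000000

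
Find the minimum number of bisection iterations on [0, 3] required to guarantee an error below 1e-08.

We need (b-a)/2^n ≤ 1e-08
(3 - 0)/2^n ≤ 1e-08
3/2^n ≤ 1e-08
2^n ≥ 300000000
n ≥ log₂(300000000) = 28.16
n ≥ 29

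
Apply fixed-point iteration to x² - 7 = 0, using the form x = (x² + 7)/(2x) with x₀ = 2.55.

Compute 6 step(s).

Equation: x² - 7 = 0
Fixed-point form: x = (x² + 7)/(2x)
x₀ = 2.55

x_1 = g(2.550000) = 2.647549
x_2 = g(2.647549) = 2.645752
x_3 = g(2.645752) = 2.645751
x_4 = g(2.645751) = 2.645751
x_5 = g(2.645751) = 2.645751
x_6 = g(2.645751) = 2.645751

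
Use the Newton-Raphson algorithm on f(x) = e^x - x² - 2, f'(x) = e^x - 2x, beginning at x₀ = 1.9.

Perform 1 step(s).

f(x) = e^x - x² - 2
f'(x) = e^x - 2x
x₀ = 1.9

Newton-Raphson formula: x_{n+1} = x_n - f(x_n)/f'(x_n)

Iteration 1:
  f(1.900000) = 1.075894
  f'(1.900000) = 2.885894
  x_1 = 1.900000 - 1.075894/2.885894 = 1.527189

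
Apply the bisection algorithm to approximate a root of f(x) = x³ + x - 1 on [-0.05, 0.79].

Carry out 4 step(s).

f(x) = x³ + x - 1
Initial interval: [-0.05, 0.79]

Iteration 1:
  c_1 = (-0.050000 + 0.790000)/2 = 0.370000
  f(c_1) = f(0.370000) = -0.579347
  f(a) × f(c) ≥ 0, new interval: [0.370000, 0.790000]
Iteration 2:
  c_2 = (0.370000 + 0.790000)/2 = 0.580000
  f(c_2) = f(0.580000) = -0.224888
  f(a) × f(c) ≥ 0, new interval: [0.580000, 0.790000]
Iteration 3:
  c_3 = (0.580000 + 0.790000)/2 = 0.685000
  f(c_3) = f(0.685000) = 0.006419
  f(a) × f(c) < 0, new interval: [0.580000, 0.685000]
Iteration 4:
  c_4 = (0.580000 + 0.685000)/2 = 0.632500
  f(c_4) = f(0.632500) = -0.114464
  f(a) × f(c) ≥ 0, new interval: [0.632500, 0.685000]

After 4 iteration(s), the approximation is c_4 = 0.632500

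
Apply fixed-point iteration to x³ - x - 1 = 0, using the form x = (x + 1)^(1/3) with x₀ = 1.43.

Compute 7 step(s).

Equation: x³ - x - 1 = 0
Fixed-point form: x = (x + 1)^(1/3)
x₀ = 1.43

x_1 = g(1.430000) = 1.344421
x_2 = g(1.344421) = 1.328450
x_3 = g(1.328450) = 1.325426
x_4 = g(1.325426) = 1.324853
x_5 = g(1.324853) = 1.324744
x_6 = g(1.324744) = 1.324723
x_7 = g(1.324723) = 1.324719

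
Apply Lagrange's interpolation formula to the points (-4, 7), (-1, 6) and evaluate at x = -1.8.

Lagrange interpolation formula:
P(x) = Σ yᵢ × Lᵢ(x)
where Lᵢ(x) = Π_{j≠i} (x - xⱼ)/(xᵢ - xⱼ)

L_0(-1.8) = (-1.8 - (-1))/(-4 - (-1)) = 0.266667
L_1(-1.8) = (-1.8 - (-4))/(-1 - (-4)) = 0.733333

P(-1.8) = 7×L_0(-1.8) + 6×L_1(-1.8)
P(-1.8) = 6.266667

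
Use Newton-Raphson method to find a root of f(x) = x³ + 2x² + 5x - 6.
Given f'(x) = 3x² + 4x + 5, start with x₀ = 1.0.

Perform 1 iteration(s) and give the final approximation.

f(x) = x³ + 2x² + 5x - 6
f'(x) = 3x² + 4x + 5
x₀ = 1.0

Newton-Raphson formula: x_{n+1} = x_n - f(x_n)/f'(x_n)

Iteration 1:
  f(1.000000) = 2.000000
  f'(1.000000) = 12.000000
  x_1 = 1.000000 - 2.000000/12.000000 = 0.833333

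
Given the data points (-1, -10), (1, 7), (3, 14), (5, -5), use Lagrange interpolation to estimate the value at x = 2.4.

Lagrange interpolation formula:
P(x) = Σ yᵢ × Lᵢ(x)
where Lᵢ(x) = Π_{j≠i} (x - xⱼ)/(xᵢ - xⱼ)

L_0(2.4) = (2.4 - 1)/(-1 - 1) × (2.4 - 3)/(-1 - 3) × (2.4 - 5)/(-1 - 5) = -0.045500
L_1(2.4) = (2.4 - (-1))/(1 - (-1)) × (2.4 - 3)/(1 - 3) × (2.4 - 5)/(1 - 5) = 0.331500
L_2(2.4) = (2.4 - (-1))/(3 - (-1)) × (2.4 - 1)/(3 - 1) × (2.4 - 5)/(3 - 5) = 0.773500
L_3(2.4) = (2.4 - (-1))/(5 - (-1)) × (2.4 - 1)/(5 - 1) × (2.4 - 3)/(5 - 3) = -0.059500

P(2.4) = (-10)×L_0(2.4) + 7×L_1(2.4) + 14×L_2(2.4) + (-5)×L_3(2.4)
P(2.4) = 13.902000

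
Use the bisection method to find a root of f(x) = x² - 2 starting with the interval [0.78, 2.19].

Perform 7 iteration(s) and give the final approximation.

f(x) = x² - 2
Initial interval: [0.78, 2.19]

Iteration 1:
  c_1 = (0.780000 + 2.190000)/2 = 1.485000
  f(c_1) = f(1.485000) = 0.205225
  f(a) × f(c) < 0, new interval: [0.780000, 1.485000]
Iteration 2:
  c_2 = (0.780000 + 1.485000)/2 = 1.132500
  f(c_2) = f(1.132500) = -0.717444
  f(a) × f(c) ≥ 0, new interval: [1.132500, 1.485000]
Iteration 3:
  c_3 = (1.132500 + 1.485000)/2 = 1.308750
  f(c_3) = f(1.308750) = -0.287173
  f(a) × f(c) ≥ 0, new interval: [1.308750, 1.485000]
Iteration 4:
  c_4 = (1.308750 + 1.485000)/2 = 1.396875
  f(c_4) = f(1.396875) = -0.048740
  f(a) × f(c) ≥ 0, new interval: [1.396875, 1.485000]
Iteration 5:
  c_5 = (1.396875 + 1.485000)/2 = 1.440937
  f(c_5) = f(1.440937) = 0.076301
  f(a) × f(c) < 0, new interval: [1.396875, 1.440937]
Iteration 6:
  c_6 = (1.396875 + 1.440937)/2 = 1.418906
  f(c_6) = f(1.418906) = 0.013295
  f(a) × f(c) < 0, new interval: [1.396875, 1.418906]
Iteration 7:
  c_7 = (1.396875 + 1.418906)/2 = 1.407891
  f(c_7) = f(1.407891) = -0.017844
  f(a) × f(c) ≥ 0, new interval: [1.407891, 1.418906]

After 7 iteration(s), the approximation is c_7 = 1.407891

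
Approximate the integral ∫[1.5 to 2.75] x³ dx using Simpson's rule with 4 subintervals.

f(x) = x³
a = 1.5, b = 2.75, n = 4
h = (b - a)/n = 0.312500

Simpson's rule: (h/3)[f(x₀) + 4f(x₁) + 2f(x₂) + ... + f(xₙ)]

x_0 = 1.5000, f(x_0) = 3.375000, coefficient = 1
x_1 = 1.8125, f(x_1) = 5.954346, coefficient = 4
x_2 = 2.1250, f(x_2) = 9.595703, coefficient = 2
x_3 = 2.4375, f(x_3) = 14.482178, coefficient = 4
x_4 = 2.7500, f(x_4) = 20.796875, coefficient = 1

I ≈ (0.312500/3) × 125.109375 = 13.032227
Exact value: 13.032227
Error: 0.000000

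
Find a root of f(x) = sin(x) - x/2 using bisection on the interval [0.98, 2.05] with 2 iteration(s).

f(x) = sin(x) - x/2
Initial interval: [0.98, 2.05]

Iteration 1:
  c_1 = (0.980000 + 2.050000)/2 = 1.515000
  f(c_1) = f(1.515000) = 0.240944
  f(a) × f(c) ≥ 0, new interval: [1.515000, 2.050000]
Iteration 2:
  c_2 = (1.515000 + 2.050000)/2 = 1.782500
  f(c_2) = f(1.782500) = 0.086424
  f(a) × f(c) ≥ 0, new interval: [1.782500, 2.050000]

After 2 iteration(s), the approximation is c_2 = 1.782500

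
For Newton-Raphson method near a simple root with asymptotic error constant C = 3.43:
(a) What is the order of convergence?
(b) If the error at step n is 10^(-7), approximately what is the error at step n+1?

(a) Newton-Raphson has quadratic (order 2) convergence near simple roots.
    This means |e_{n+1}| ≈ C|e_n|².

(b) With |e_n| = 10^(-7) and C = 3.43:
    |e_{n+1}| ≈ 3.43 × (10^(-7))² = 3.43 × 10^(-14)

(a) 2 (quadratic); (b) |e_{n+1}| ≈ 3.430e-14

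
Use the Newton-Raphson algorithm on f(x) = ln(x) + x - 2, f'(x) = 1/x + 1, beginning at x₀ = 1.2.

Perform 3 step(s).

f(x) = ln(x) + x - 2
f'(x) = 1/x + 1
x₀ = 1.2

Newton-Raphson formula: x_{n+1} = x_n - f(x_n)/f'(x_n)

Iteration 1:
  f(1.200000) = -0.617678
  f'(1.200000) = 1.833333
  x_1 = 1.200000 - (-0.617678)/1.833333 = 1.536916
Iteration 2:
  f(1.536916) = -0.033307
  f'(1.536916) = 1.650654
  x_2 = 1.536916 - (-0.033307)/1.650654 = 1.557094
Iteration 3:
  f(1.557094) = -0.000085
  f'(1.557094) = 1.642222
  x_3 = 1.557094 - (-0.000085)/1.642222 = 1.557146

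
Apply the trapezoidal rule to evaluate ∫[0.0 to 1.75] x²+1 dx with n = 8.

f(x) = x²+1
a = 0.0, b = 1.75, n = 8
h = (b - a)/n = 0.218750

Trapezoidal rule: (h/2)[f(x₀) + 2f(x₁) + 2f(x₂) + ... + f(xₙ)]

x_0 = 0.0000, f(x_0) = 1.000000, coefficient = 1
x_1 = 0.2188, f(x_1) = 1.047852, coefficient = 2
x_2 = 0.4375, f(x_2) = 1.191406, coefficient = 2
x_3 = 0.6562, f(x_3) = 1.430664, coefficient = 2
x_4 = 0.8750, f(x_4) = 1.765625, coefficient = 2
x_5 = 1.0938, f(x_5) = 2.196289, coefficient = 2
x_6 = 1.3125, f(x_6) = 2.722656, coefficient = 2
x_7 = 1.5312, f(x_7) = 3.344727, coefficient = 2
x_8 = 1.7500, f(x_8) = 4.062500, coefficient = 1

I ≈ (0.218750/2) × 32.460938 = 3.550415
Exact value: 3.536458
Error: 0.013957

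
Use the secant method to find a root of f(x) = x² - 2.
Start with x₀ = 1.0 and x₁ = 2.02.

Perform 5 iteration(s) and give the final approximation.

f(x) = x² - 2
x₀ = 1.0, x₁ = 2.02

Secant formula: x_{n+1} = x_n - f(x_n)(x_n - x_{n-1})/(f(x_n) - f(x_{n-1}))

Iteration 1:
  f(1.000000) = -1.000000
  f(2.020000) = 2.080400
  x_2 = 2.020000 - 2.080400×(2.020000 - 1.000000)/(2.080400 - (-1.000000))
       = 1.331126
Iteration 2:
  f(2.020000) = 2.080400
  f(1.331126) = -0.228104
  x_3 = 1.331126 - (-0.228104)×(1.331126 - 2.020000)/(-0.228104 - 2.080400)
       = 1.399194
Iteration 3:
  f(1.331126) = -0.228104
  f(1.399194) = -0.042257
  x_4 = 1.399194 - (-0.042257)×(1.399194 - 1.331126)/(-0.042257 - (-0.228104))
       = 1.414671
Iteration 4:
  f(1.399194) = -0.042257
  f(1.414671) = 0.001293
  x_5 = 1.414671 - 0.001293×(1.414671 - 1.399194)/(0.001293 - (-0.042257))
       = 1.414211
Iteration 5:
  f(1.414671) = 0.001293
  f(1.414211) = -0.000007
  x_6 = 1.414211 - (-0.000007)×(1.414211 - 1.414671)/(-0.000007 - 0.001293)
       = 1.414214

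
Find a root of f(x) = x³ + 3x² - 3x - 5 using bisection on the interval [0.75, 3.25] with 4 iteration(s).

f(x) = x³ + 3x² - 3x - 5
Initial interval: [0.75, 3.25]

Iteration 1:
  c_1 = (0.750000 + 3.250000)/2 = 2.000000
  f(c_1) = f(2.000000) = 9.000000
  f(a) × f(c) < 0, new interval: [0.750000, 2.000000]
Iteration 2:
  c_2 = (0.750000 + 2.000000)/2 = 1.375000
  f(c_2) = f(1.375000) = -0.853516
  f(a) × f(c) ≥ 0, new interval: [1.375000, 2.000000]
Iteration 3:
  c_3 = (1.375000 + 2.000000)/2 = 1.687500
  f(c_3) = f(1.687500) = 3.285889
  f(a) × f(c) < 0, new interval: [1.375000, 1.687500]
Iteration 4:
  c_4 = (1.375000 + 1.687500)/2 = 1.531250
  f(c_4) = f(1.531250) = 1.030792
  f(a) × f(c) < 0, new interval: [1.375000, 1.531250]

After 4 iteration(s), the approximation is c_4 = 1.531250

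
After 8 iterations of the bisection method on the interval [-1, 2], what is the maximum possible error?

Bisection error bound: |error| ≤ (b-a)/2^n
|error| ≤ (2 - (-1))/2^8 = 3/2^8
|error| ≤ 0.0117187500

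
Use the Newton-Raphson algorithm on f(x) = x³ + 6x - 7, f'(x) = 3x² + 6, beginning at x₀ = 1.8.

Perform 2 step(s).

f(x) = x³ + 6x - 7
f'(x) = 3x² + 6
x₀ = 1.8

Newton-Raphson formula: x_{n+1} = x_n - f(x_n)/f'(x_n)

Iteration 1:
  f(1.800000) = 9.632000
  f'(1.800000) = 15.720000
  x_1 = 1.800000 - 9.632000/15.720000 = 1.187277
Iteration 2:
  f(1.187277) = 1.797283
  f'(1.187277) = 10.228883
  x_2 = 1.187277 - 1.797283/10.228883 = 1.011571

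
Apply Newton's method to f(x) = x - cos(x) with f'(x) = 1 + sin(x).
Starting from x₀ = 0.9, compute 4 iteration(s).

f(x) = x - cos(x)
f'(x) = 1 + sin(x)
x₀ = 0.9

Newton-Raphson formula: x_{n+1} = x_n - f(x_n)/f'(x_n)

Iteration 1:
  f(0.900000) = 0.278390
  f'(0.900000) = 1.783327
  x_1 = 0.900000 - 0.278390/1.783327 = 0.743893
Iteration 2:
  f(0.743893) = 0.008055
  f'(0.743893) = 1.677158
  x_2 = 0.743893 - 0.008055/1.677158 = 0.739090
Iteration 3:
  f(0.739090) = 0.000008
  f'(0.739090) = 1.673616
  x_3 = 0.739090 - 0.000008/1.673616 = 0.739085
Iteration 4:
  f(0.739085) = 0.000000
  f'(0.739085) = 1.673612
  x_4 = 0.739085 - 0.000000/1.673612 = 0.739085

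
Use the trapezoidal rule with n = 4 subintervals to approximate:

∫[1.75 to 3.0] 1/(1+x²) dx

f(x) = 1/(1+x²)
a = 1.75, b = 3.0, n = 4
h = (b - a)/n = 0.312500

Trapezoidal rule: (h/2)[f(x₀) + 2f(x₁) + 2f(x₂) + ... + f(xₙ)]

x_0 = 1.7500, f(x_0) = 0.246154, coefficient = 1
x_1 = 2.0625, f(x_1) = 0.190335, coefficient = 2
x_2 = 2.3750, f(x_2) = 0.150588, coefficient = 2
x_3 = 2.6875, f(x_3) = 0.121615, coefficient = 2
x_4 = 3.0000, f(x_4) = 0.100000, coefficient = 1

I ≈ (0.312500/2) × 1.271230 = 0.198630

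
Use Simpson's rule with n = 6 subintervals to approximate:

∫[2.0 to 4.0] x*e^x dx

f(x) = x*e^x
a = 2.0, b = 4.0, n = 6
h = (b - a)/n = 0.333333

Simpson's rule: (h/3)[f(x₀) + 4f(x₁) + 2f(x₂) + ... + f(xₙ)]

x_0 = 2.0000, f(x_0) = 14.778112, coefficient = 1
x_1 = 2.3333, f(x_1) = 24.061937, coefficient = 4
x_2 = 2.6667, f(x_2) = 38.378443, coefficient = 2
x_3 = 3.0000, f(x_3) = 60.256611, coefficient = 4
x_4 = 3.3333, f(x_4) = 93.438750, coefficient = 2
x_5 = 3.6667, f(x_5) = 143.444708, coefficient = 4
x_6 = 4.0000, f(x_6) = 218.392600, coefficient = 1

I ≈ (0.333333/3) × 1407.858119 = 156.428680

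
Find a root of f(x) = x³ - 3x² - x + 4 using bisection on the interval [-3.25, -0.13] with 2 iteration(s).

f(x) = x³ - 3x² - x + 4
Initial interval: [-3.25, -0.13]

Iteration 1:
  c_1 = (-3.250000 + (-0.130000))/2 = -1.690000
  f(c_1) = f(-1.690000) = -7.705109
  f(a) × f(c) ≥ 0, new interval: [-1.690000, -0.130000]
Iteration 2:
  c_2 = (-1.690000 + (-0.130000))/2 = -0.910000
  f(c_2) = f(-0.910000) = 1.672129
  f(a) × f(c) < 0, new interval: [-1.690000, -0.910000]

After 2 iteration(s), the approximation is c_2 = -0.910000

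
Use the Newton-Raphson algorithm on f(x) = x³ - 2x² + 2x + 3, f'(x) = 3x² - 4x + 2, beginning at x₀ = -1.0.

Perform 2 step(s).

f(x) = x³ - 2x² + 2x + 3
f'(x) = 3x² - 4x + 2
x₀ = -1.0

Newton-Raphson formula: x_{n+1} = x_n - f(x_n)/f'(x_n)

Iteration 1:
  f(-1.000000) = -2.000000
  f'(-1.000000) = 9.000000
  x_1 = -1.000000 - (-2.000000)/9.000000 = -0.777778
Iteration 2:
  f(-0.777778) = -0.235940
  f'(-0.777778) = 6.925926
  x_2 = -0.777778 - (-0.235940)/6.925926 = -0.743712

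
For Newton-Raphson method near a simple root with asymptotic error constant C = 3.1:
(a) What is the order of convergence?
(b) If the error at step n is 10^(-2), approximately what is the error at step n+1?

(a) Newton-Raphson has quadratic (order 2) convergence near simple roots.
    This means |e_{n+1}| ≈ C|e_n|².

(b) With |e_n| = 10^(-2) and C = 3.1:
    |e_{n+1}| ≈ 3.1 × (10^(-2))² = 3.1 × 10^(-4)

(a) 2 (quadratic); (b) |e_{n+1}| ≈ 3.100e-04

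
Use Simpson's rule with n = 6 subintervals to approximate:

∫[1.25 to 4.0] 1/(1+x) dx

f(x) = 1/(1+x)
a = 1.25, b = 4.0, n = 6
h = (b - a)/n = 0.458333

Simpson's rule: (h/3)[f(x₀) + 4f(x₁) + 2f(x₂) + ... + f(xₙ)]

x_0 = 1.2500, f(x_0) = 0.444444, coefficient = 1
x_1 = 1.7083, f(x_1) = 0.369231, coefficient = 4
x_2 = 2.1667, f(x_2) = 0.315789, coefficient = 2
x_3 = 2.6250, f(x_3) = 0.275862, coefficient = 4
x_4 = 3.0833, f(x_4) = 0.244898, coefficient = 2
x_5 = 3.5417, f(x_5) = 0.220183, coefficient = 4
x_6 = 4.0000, f(x_6) = 0.200000, coefficient = 1

I ≈ (0.458333/3) × 5.226925 = 0.798558
Exact value: 0.798508
Error: 0.000050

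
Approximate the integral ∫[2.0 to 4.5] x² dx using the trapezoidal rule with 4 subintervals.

f(x) = x²
a = 2.0, b = 4.5, n = 4
h = (b - a)/n = 0.625000

Trapezoidal rule: (h/2)[f(x₀) + 2f(x₁) + 2f(x₂) + ... + f(xₙ)]

x_0 = 2.0000, f(x_0) = 4.000000, coefficient = 1
x_1 = 2.6250, f(x_1) = 6.890625, coefficient = 2
x_2 = 3.2500, f(x_2) = 10.562500, coefficient = 2
x_3 = 3.8750, f(x_3) = 15.015625, coefficient = 2
x_4 = 4.5000, f(x_4) = 20.250000, coefficient = 1

I ≈ (0.625000/2) × 89.187500 = 27.871094
Exact value: 27.708333
Error: 0.162760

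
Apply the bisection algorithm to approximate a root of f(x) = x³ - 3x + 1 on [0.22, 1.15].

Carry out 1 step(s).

f(x) = x³ - 3x + 1
Initial interval: [0.22, 1.15]

Iteration 1:
  c_1 = (0.220000 + 1.150000)/2 = 0.685000
  f(c_1) = f(0.685000) = -0.733581
  f(a) × f(c) < 0, new interval: [0.220000, 0.685000]

After 1 iteration(s), the approximation is c_1 = 0.685000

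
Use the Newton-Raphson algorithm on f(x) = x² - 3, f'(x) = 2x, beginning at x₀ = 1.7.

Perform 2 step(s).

f(x) = x² - 3
f'(x) = 2x
x₀ = 1.7

Newton-Raphson formula: x_{n+1} = x_n - f(x_n)/f'(x_n)

Iteration 1:
  f(1.700000) = -0.110000
  f'(1.700000) = 3.400000
  x_1 = 1.700000 - (-0.110000)/3.400000 = 1.732353
Iteration 2:
  f(1.732353) = 0.001047
  f'(1.732353) = 3.464706
  x_2 = 1.732353 - 0.001047/3.464706 = 1.732051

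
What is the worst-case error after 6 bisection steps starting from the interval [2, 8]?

Bisection error bound: |error| ≤ (b-a)/2^n
|error| ≤ (8 - 2)/2^6 = 6/2^6
|error| ≤ 0.0937500000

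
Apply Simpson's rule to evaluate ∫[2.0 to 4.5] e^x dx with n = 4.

f(x) = e^x
a = 2.0, b = 4.5, n = 4
h = (b - a)/n = 0.625000

Simpson's rule: (h/3)[f(x₀) + 4f(x₁) + 2f(x₂) + ... + f(xₙ)]

x_0 = 2.0000, f(x_0) = 7.389056, coefficient = 1
x_1 = 2.6250, f(x_1) = 13.804574, coefficient = 4
x_2 = 3.2500, f(x_2) = 25.790340, coefficient = 2
x_3 = 3.8750, f(x_3) = 48.182698, coefficient = 4
x_4 = 4.5000, f(x_4) = 90.017131, coefficient = 1

I ≈ (0.625000/3) × 396.935957 = 82.694991
Exact value: 82.628075
Error: 0.066916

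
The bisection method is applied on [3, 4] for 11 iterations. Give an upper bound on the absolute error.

Bisection error bound: |error| ≤ (b-a)/2^n
|error| ≤ (4 - 3)/2^11 = 1/2^11
|error| ≤ 0.0004882812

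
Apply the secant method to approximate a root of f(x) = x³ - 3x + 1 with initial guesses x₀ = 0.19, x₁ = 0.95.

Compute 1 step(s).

f(x) = x³ - 3x + 1
x₀ = 0.19, x₁ = 0.95

Secant formula: x_{n+1} = x_n - f(x_n)(x_n - x_{n-1})/(f(x_n) - f(x_{n-1}))

Iteration 1:
  f(0.190000) = 0.436859
  f(0.950000) = -0.992625
  x_2 = 0.950000 - (-0.992625)×(0.950000 - 0.190000)/(-0.992625 - 0.436859)
       = 0.422261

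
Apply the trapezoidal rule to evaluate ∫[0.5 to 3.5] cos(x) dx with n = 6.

f(x) = cos(x)
a = 0.5, b = 3.5, n = 6
h = (b - a)/n = 0.500000

Trapezoidal rule: (h/2)[f(x₀) + 2f(x₁) + 2f(x₂) + ... + f(xₙ)]

x_0 = 0.5000, f(x_0) = 0.877583, coefficient = 1
x_1 = 1.0000, f(x_1) = 0.540302, coefficient = 2
x_2 = 1.5000, f(x_2) = 0.070737, coefficient = 2
x_3 = 2.0000, f(x_3) = -0.416147, coefficient = 2
x_4 = 2.5000, f(x_4) = -0.801144, coefficient = 2
x_5 = 3.0000, f(x_5) = -0.989992, coefficient = 2
x_6 = 3.5000, f(x_6) = -0.936457, coefficient = 1

I ≈ (0.500000/2) × -3.251361 = -0.812840
Exact value: -0.830209
Error: 0.017369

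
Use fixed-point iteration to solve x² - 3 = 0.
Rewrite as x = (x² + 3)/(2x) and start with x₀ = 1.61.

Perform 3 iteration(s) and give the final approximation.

Equation: x² - 3 = 0
Fixed-point form: x = (x² + 3)/(2x)
x₀ = 1.61

x_1 = g(1.610000) = 1.736677
x_2 = g(1.736677) = 1.732057
x_3 = g(1.732057) = 1.732051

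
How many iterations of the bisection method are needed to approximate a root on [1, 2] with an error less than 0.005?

We need (b-a)/2^n ≤ 0.005
(2 - 1)/2^n ≤ 0.005
1/2^n ≤ 0.005
2^n ≥ 200
n ≥ log₂(200) = 7.64
n ≥ 8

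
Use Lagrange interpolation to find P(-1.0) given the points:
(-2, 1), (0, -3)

Lagrange interpolation formula:
P(x) = Σ yᵢ × Lᵢ(x)
where Lᵢ(x) = Π_{j≠i} (x - xⱼ)/(xᵢ - xⱼ)

L_0(-1.0) = (-1.0 - 0)/(-2 - 0) = 0.500000
L_1(-1.0) = (-1.0 - (-2))/(0 - (-2)) = 0.500000

P(-1.0) = 1×L_0(-1.0) + (-3)×L_1(-1.0)
P(-1.0) = -1.000000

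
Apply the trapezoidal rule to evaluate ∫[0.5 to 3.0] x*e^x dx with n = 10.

f(x) = x*e^x
a = 0.5, b = 3.0, n = 10
h = (b - a)/n = 0.250000

Trapezoidal rule: (h/2)[f(x₀) + 2f(x₁) + 2f(x₂) + ... + f(xₙ)]

x_0 = 0.5000, f(x_0) = 0.824361, coefficient = 1
x_1 = 0.7500, f(x_1) = 1.587750, coefficient = 2
x_2 = 1.0000, f(x_2) = 2.718282, coefficient = 2
x_3 = 1.2500, f(x_3) = 4.362929, coefficient = 2
x_4 = 1.5000, f(x_4) = 6.722534, coefficient = 2
x_5 = 1.7500, f(x_5) = 10.070555, coefficient = 2
x_6 = 2.0000, f(x_6) = 14.778112, coefficient = 2
x_7 = 2.2500, f(x_7) = 21.347406, coefficient = 2
x_8 = 2.5000, f(x_8) = 30.456235, coefficient = 2
x_9 = 2.7500, f(x_9) = 43.017238, coefficient = 2
x_10 = 3.0000, f(x_10) = 60.256611, coefficient = 1

I ≈ (0.250000/2) × 331.203050 = 41.400381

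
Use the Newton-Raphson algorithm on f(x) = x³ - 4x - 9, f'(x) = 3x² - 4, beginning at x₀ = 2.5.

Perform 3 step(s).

f(x) = x³ - 4x - 9
f'(x) = 3x² - 4
x₀ = 2.5

Newton-Raphson formula: x_{n+1} = x_n - f(x_n)/f'(x_n)

Iteration 1:
  f(2.500000) = -3.375000
  f'(2.500000) = 14.750000
  x_1 = 2.500000 - (-3.375000)/14.750000 = 2.728814
Iteration 2:
  f(2.728814) = 0.404647
  f'(2.728814) = 18.339270
  x_2 = 2.728814 - 0.404647/18.339270 = 2.706749
Iteration 3:
  f(2.706749) = 0.003975
  f'(2.706749) = 17.979471
  x_3 = 2.706749 - 0.003975/17.979471 = 2.706528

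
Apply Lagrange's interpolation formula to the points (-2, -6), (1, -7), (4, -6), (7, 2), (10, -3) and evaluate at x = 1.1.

Lagrange interpolation formula:
P(x) = Σ yᵢ × Lᵢ(x)
where Lᵢ(x) = Π_{j≠i} (x - xⱼ)/(xᵢ - xⱼ)

L_0(1.1) = (1.1 - 1)/(-2 - 1) × (1.1 - 4)/(-2 - 4) × (1.1 - 7)/(-2 - 7) × (1.1 - 10)/(-2 - 10) = -0.007833
L_1(1.1) = (1.1 - (-2))/(1 - (-2)) × (1.1 - 4)/(1 - 4) × (1.1 - 7)/(1 - 7) × (1.1 - 10)/(1 - 10) = 0.971327
L_2(1.1) = (1.1 - (-2))/(4 - (-2)) × (1.1 - 1)/(4 - 1) × (1.1 - 7)/(4 - 7) × (1.1 - 10)/(4 - 10) = 0.050241
L_3(1.1) = (1.1 - (-2))/(7 - (-2)) × (1.1 - 1)/(7 - 1) × (1.1 - 4)/(7 - 4) × (1.1 - 10)/(7 - 10) = -0.016463
L_4(1.1) = (1.1 - (-2))/(10 - (-2)) × (1.1 - 1)/(10 - 1) × (1.1 - 4)/(10 - 4) × (1.1 - 7)/(10 - 7) = 0.002728

P(1.1) = (-6)×L_0(1.1) + (-7)×L_1(1.1) + (-6)×L_2(1.1) + 2×L_3(1.1) + (-3)×L_4(1.1)
P(1.1) = -7.094847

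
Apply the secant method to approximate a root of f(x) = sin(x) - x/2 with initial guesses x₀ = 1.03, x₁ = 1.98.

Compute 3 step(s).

f(x) = sin(x) - x/2
x₀ = 1.03, x₁ = 1.98

Secant formula: x_{n+1} = x_n - f(x_n)(x_n - x_{n-1})/(f(x_n) - f(x_{n-1}))

Iteration 1:
  f(1.030000) = 0.342299
  f(1.980000) = -0.072562
  x_2 = 1.980000 - (-0.072562)×(1.980000 - 1.030000)/(-0.072562 - 0.342299)
       = 1.813838
Iteration 2:
  f(1.980000) = -0.072562
  f(1.813838) = 0.063691
  x_3 = 1.813838 - 0.063691×(1.813838 - 1.980000)/(0.063691 - (-0.072562))
       = 1.891510
Iteration 3:
  f(1.813838) = 0.063691
  f(1.891510) = 0.003256
  x_4 = 1.891510 - 0.003256×(1.891510 - 1.813838)/(0.003256 - 0.063691)
       = 1.895694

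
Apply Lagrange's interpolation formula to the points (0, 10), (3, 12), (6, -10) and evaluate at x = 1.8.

Lagrange interpolation formula:
P(x) = Σ yᵢ × Lᵢ(x)
where Lᵢ(x) = Π_{j≠i} (x - xⱼ)/(xᵢ - xⱼ)

L_0(1.8) = (1.8 - 3)/(0 - 3) × (1.8 - 6)/(0 - 6) = 0.280000
L_1(1.8) = (1.8 - 0)/(3 - 0) × (1.8 - 6)/(3 - 6) = 0.840000
L_2(1.8) = (1.8 - 0)/(6 - 0) × (1.8 - 3)/(6 - 3) = -0.120000

P(1.8) = 10×L_0(1.8) + 12×L_1(1.8) + (-10)×L_2(1.8)
P(1.8) = 14.080000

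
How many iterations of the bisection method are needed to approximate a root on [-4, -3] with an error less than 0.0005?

We need (b-a)/2^n ≤ 0.0005
(-3 - (-4))/2^n ≤ 0.0005
1/2^n ≤ 0.0005
2^n ≥ 2000
n ≥ log₂(2000) = 10.97
n ≥ 11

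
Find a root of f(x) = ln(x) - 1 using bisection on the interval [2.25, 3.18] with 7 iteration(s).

f(x) = ln(x) - 1
Initial interval: [2.25, 3.18]

Iteration 1:
  c_1 = (2.250000 + 3.180000)/2 = 2.715000
  f(c_1) = f(2.715000) = -0.001208
  f(a) × f(c) ≥ 0, new interval: [2.715000, 3.180000]
Iteration 2:
  c_2 = (2.715000 + 3.180000)/2 = 2.947500
  f(c_2) = f(2.947500) = 0.080957
  f(a) × f(c) < 0, new interval: [2.715000, 2.947500]
Iteration 3:
  c_3 = (2.715000 + 2.947500)/2 = 2.831250
  f(c_3) = f(2.831250) = 0.040718
  f(a) × f(c) < 0, new interval: [2.715000, 2.831250]
Iteration 4:
  c_4 = (2.715000 + 2.831250)/2 = 2.773125
  f(c_4) = f(2.773125) = 0.019975
  f(a) × f(c) < 0, new interval: [2.715000, 2.773125]
Iteration 5:
  c_5 = (2.715000 + 2.773125)/2 = 2.744063
  f(c_5) = f(2.744063) = 0.009439
  f(a) × f(c) < 0, new interval: [2.715000, 2.744063]
Iteration 6:
  c_6 = (2.715000 + 2.744063)/2 = 2.729531
  f(c_6) = f(2.729531) = 0.004130
  f(a) × f(c) < 0, new interval: [2.715000, 2.729531]
Iteration 7:
  c_7 = (2.715000 + 2.729531)/2 = 2.722266
  f(c_7) = f(2.722266) = 0.001464
  f(a) × f(c) < 0, new interval: [2.715000, 2.722266]

After 7 iteration(s), the approximation is c_7 = 2.722266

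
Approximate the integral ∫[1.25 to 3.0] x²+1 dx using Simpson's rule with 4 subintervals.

f(x) = x²+1
a = 1.25, b = 3.0, n = 4
h = (b - a)/n = 0.437500

Simpson's rule: (h/3)[f(x₀) + 4f(x₁) + 2f(x₂) + ... + f(xₙ)]

x_0 = 1.2500, f(x_0) = 2.562500, coefficient = 1
x_1 = 1.6875, f(x_1) = 3.847656, coefficient = 4
x_2 = 2.1250, f(x_2) = 5.515625, coefficient = 2
x_3 = 2.5625, f(x_3) = 7.566406, coefficient = 4
x_4 = 3.0000, f(x_4) = 10.000000, coefficient = 1

I ≈ (0.437500/3) × 69.250000 = 10.098958
Exact value: 10.098958
Error: 0.000000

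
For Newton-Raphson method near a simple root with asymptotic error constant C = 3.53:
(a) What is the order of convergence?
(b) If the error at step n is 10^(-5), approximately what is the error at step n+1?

(a) Newton-Raphson has quadratic (order 2) convergence near simple roots.
    This means |e_{n+1}| ≈ C|e_n|².

(b) With |e_n| = 10^(-5) and C = 3.53:
    |e_{n+1}| ≈ 3.53 × (10^(-5))² = 3.53 × 10^(-10)

(a) 2 (quadratic); (b) |e_{n+1}| ≈ 3.530e-10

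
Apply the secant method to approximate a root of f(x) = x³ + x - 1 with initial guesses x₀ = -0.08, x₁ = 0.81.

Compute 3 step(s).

f(x) = x³ + x - 1
x₀ = -0.08, x₁ = 0.81

Secant formula: x_{n+1} = x_n - f(x_n)(x_n - x_{n-1})/(f(x_n) - f(x_{n-1}))

Iteration 1:
  f(-0.080000) = -1.080512
  f(0.810000) = 0.341441
  x_2 = 0.810000 - 0.341441×(0.810000 - (-0.080000))/(0.341441 - (-1.080512))
       = 0.596292
Iteration 2:
  f(0.810000) = 0.341441
  f(0.596292) = -0.191688
  x_3 = 0.596292 - (-0.191688)×(0.596292 - 0.810000)/(-0.191688 - 0.341441)
       = 0.673131
Iteration 3:
  f(0.596292) = -0.191688
  f(0.673131) = -0.021869
  x_4 = 0.673131 - (-0.021869)×(0.673131 - 0.596292)/(-0.021869 - (-0.191688))
       = 0.683027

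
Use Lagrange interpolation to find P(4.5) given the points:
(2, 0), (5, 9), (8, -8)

Lagrange interpolation formula:
P(x) = Σ yᵢ × Lᵢ(x)
where Lᵢ(x) = Π_{j≠i} (x - xⱼ)/(xᵢ - xⱼ)

L_0(4.5) = (4.5 - 5)/(2 - 5) × (4.5 - 8)/(2 - 8) = 0.097222
L_1(4.5) = (4.5 - 2)/(5 - 2) × (4.5 - 8)/(5 - 8) = 0.972222
L_2(4.5) = (4.5 - 2)/(8 - 2) × (4.5 - 5)/(8 - 5) = -0.069444

P(4.5) = 0×L_0(4.5) + 9×L_1(4.5) + (-8)×L_2(4.5)
P(4.5) = 9.305556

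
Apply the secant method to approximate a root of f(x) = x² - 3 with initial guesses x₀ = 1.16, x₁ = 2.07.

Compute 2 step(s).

f(x) = x² - 3
x₀ = 1.16, x₁ = 2.07

Secant formula: x_{n+1} = x_n - f(x_n)(x_n - x_{n-1})/(f(x_n) - f(x_{n-1}))

Iteration 1:
  f(1.160000) = -1.654400
  f(2.070000) = 1.284900
  x_2 = 2.070000 - 1.284900×(2.070000 - 1.160000)/(1.284900 - (-1.654400))
       = 1.672198
Iteration 2:
  f(2.070000) = 1.284900
  f(1.672198) = -0.203753
  x_3 = 1.672198 - (-0.203753)×(1.672198 - 2.070000)/(-0.203753 - 1.284900)
       = 1.726646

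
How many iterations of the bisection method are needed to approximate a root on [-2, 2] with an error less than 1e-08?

We need (b-a)/2^n ≤ 1e-08
(2 - (-2))/2^n ≤ 1e-08
4/2^n ≤ 1e-08
2^n ≥ 400000000
n ≥ log₂(400000000) = 28.58
n ≥ 29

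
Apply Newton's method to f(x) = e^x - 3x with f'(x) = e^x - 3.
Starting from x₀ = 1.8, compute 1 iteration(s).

f(x) = e^x - 3x
f'(x) = e^x - 3
x₀ = 1.8

Newton-Raphson formula: x_{n+1} = x_n - f(x_n)/f'(x_n)

Iteration 1:
  f(1.800000) = 0.649647
  f'(1.800000) = 3.049647
  x_1 = 1.800000 - 0.649647/3.049647 = 1.586976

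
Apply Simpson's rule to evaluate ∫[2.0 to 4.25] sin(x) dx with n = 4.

f(x) = sin(x)
a = 2.0, b = 4.25, n = 4
h = (b - a)/n = 0.562500

Simpson's rule: (h/3)[f(x₀) + 4f(x₁) + 2f(x₂) + ... + f(xₙ)]

x_0 = 2.0000, f(x_0) = 0.909297, coefficient = 1
x_1 = 2.5625, f(x_1) = 0.547265, coefficient = 4
x_2 = 3.1250, f(x_2) = 0.016592, coefficient = 2
x_3 = 3.6875, f(x_3) = -0.519194, coefficient = 4
x_4 = 4.2500, f(x_4) = -0.894989, coefficient = 1

I ≈ (0.562500/3) × 0.159776 = 0.029958
Exact value: 0.029941
Error: 0.000017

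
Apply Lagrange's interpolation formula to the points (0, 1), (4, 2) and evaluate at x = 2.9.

Lagrange interpolation formula:
P(x) = Σ yᵢ × Lᵢ(x)
where Lᵢ(x) = Π_{j≠i} (x - xⱼ)/(xᵢ - xⱼ)

L_0(2.9) = (2.9 - 4)/(0 - 4) = 0.275000
L_1(2.9) = (2.9 - 0)/(4 - 0) = 0.725000

P(2.9) = 1×L_0(2.9) + 2×L_1(2.9)
P(2.9) = 1.725000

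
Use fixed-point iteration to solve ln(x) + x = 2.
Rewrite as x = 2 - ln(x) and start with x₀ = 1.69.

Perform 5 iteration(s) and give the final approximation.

Equation: ln(x) + x = 2
Fixed-point form: x = 2 - ln(x)
x₀ = 1.69

x_1 = g(1.690000) = 1.475271
x_2 = g(1.475271) = 1.611158
x_3 = g(1.611158) = 1.523047
x_4 = g(1.523047) = 1.579287
x_5 = g(1.579287) = 1.543026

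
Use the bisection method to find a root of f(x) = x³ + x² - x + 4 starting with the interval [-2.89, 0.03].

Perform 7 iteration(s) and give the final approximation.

f(x) = x³ + x² - x + 4
Initial interval: [-2.89, 0.03]

Iteration 1:
  c_1 = (-2.890000 + 0.030000)/2 = -1.430000
  f(c_1) = f(-1.430000) = 4.550693
  f(a) × f(c) < 0, new interval: [-2.890000, -1.430000]
Iteration 2:
  c_2 = (-2.890000 + (-1.430000))/2 = -2.160000
  f(c_2) = f(-2.160000) = 0.747904
  f(a) × f(c) < 0, new interval: [-2.890000, -2.160000]
Iteration 3:
  c_3 = (-2.890000 + (-2.160000))/2 = -2.525000
  f(c_3) = f(-2.525000) = -3.197828
  f(a) × f(c) ≥ 0, new interval: [-2.525000, -2.160000]
Iteration 4:
  c_4 = (-2.525000 + (-2.160000))/2 = -2.342500
  f(c_4) = f(-2.342500) = -1.024209
  f(a) × f(c) ≥ 0, new interval: [-2.342500, -2.160000]
Iteration 5:
  c_5 = (-2.342500 + (-2.160000))/2 = -2.251250
  f(c_5) = f(-2.251250) = -0.090243
  f(a) × f(c) ≥ 0, new interval: [-2.251250, -2.160000]
Iteration 6:
  c_6 = (-2.251250 + (-2.160000))/2 = -2.205625
  f(c_6) = f(-2.205625) = 0.340523
  f(a) × f(c) < 0, new interval: [-2.251250, -2.205625]
Iteration 7:
  c_7 = (-2.251250 + (-2.205625))/2 = -2.228438
  f(c_7) = f(-2.228438) = 0.128098
  f(a) × f(c) < 0, new interval: [-2.251250, -2.228438]

After 7 iteration(s), the approximation is c_7 = -2.228438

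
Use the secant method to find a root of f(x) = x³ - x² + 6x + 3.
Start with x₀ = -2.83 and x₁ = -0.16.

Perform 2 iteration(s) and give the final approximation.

f(x) = x³ - x² + 6x + 3
x₀ = -2.83, x₁ = -0.16

Secant formula: x_{n+1} = x_n - f(x_n)(x_n - x_{n-1})/(f(x_n) - f(x_{n-1}))

Iteration 1:
  f(-2.830000) = -44.654087
  f(-0.160000) = 2.010304
  x_2 = -0.160000 - 2.010304×(-0.160000 - (-2.830000))/(2.010304 - (-44.654087))
       = -0.275024
Iteration 2:
  f(-0.160000) = 2.010304
  f(-0.275024) = 1.253417
  x_3 = -0.275024 - 1.253417×(-0.275024 - (-0.160000))/(1.253417 - 2.010304)
       = -0.465505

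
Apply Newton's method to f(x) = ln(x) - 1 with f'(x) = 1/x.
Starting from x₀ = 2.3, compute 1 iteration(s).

f(x) = ln(x) - 1
f'(x) = 1/x
x₀ = 2.3

Newton-Raphson formula: x_{n+1} = x_n - f(x_n)/f'(x_n)

Iteration 1:
  f(2.300000) = -0.167091
  f'(2.300000) = 0.434783
  x_1 = 2.300000 - (-0.167091)/0.434783 = 2.684309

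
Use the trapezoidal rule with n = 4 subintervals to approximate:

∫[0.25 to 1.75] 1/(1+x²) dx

f(x) = 1/(1+x²)
a = 0.25, b = 1.75, n = 4
h = (b - a)/n = 0.375000

Trapezoidal rule: (h/2)[f(x₀) + 2f(x₁) + 2f(x₂) + ... + f(xₙ)]

x_0 = 0.2500, f(x_0) = 0.941176, coefficient = 1
x_1 = 0.6250, f(x_1) = 0.719101, coefficient = 2
x_2 = 1.0000, f(x_2) = 0.500000, coefficient = 2
x_3 = 1.3750, f(x_3) = 0.345946, coefficient = 2
x_4 = 1.7500, f(x_4) = 0.246154, coefficient = 1

I ≈ (0.375000/2) × 4.317424 = 0.809517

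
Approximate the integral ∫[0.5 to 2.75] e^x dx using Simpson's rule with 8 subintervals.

f(x) = e^x
a = 0.5, b = 2.75, n = 8
h = (b - a)/n = 0.281250

Simpson's rule: (h/3)[f(x₀) + 4f(x₁) + 2f(x₂) + ... + f(xₙ)]

x_0 = 0.5000, f(x_0) = 1.648721, coefficient = 1
x_1 = 0.7812, f(x_1) = 2.184201, coefficient = 4
x_2 = 1.0625, f(x_2) = 2.893596, coefficient = 2
x_3 = 1.3438, f(x_3) = 3.833392, coefficient = 4
x_4 = 1.6250, f(x_4) = 5.078419, coefficient = 2
x_5 = 1.9062, f(x_5) = 6.727812, coefficient = 4
x_6 = 2.1875, f(x_6) = 8.912903, coefficient = 2
x_7 = 2.4688, f(x_7) = 11.807678, coefficient = 4
x_8 = 2.7500, f(x_8) = 15.642632, coefficient = 1

I ≈ (0.281250/3) × 149.273520 = 13.994393
Exact value: 13.993911
Error: 0.000482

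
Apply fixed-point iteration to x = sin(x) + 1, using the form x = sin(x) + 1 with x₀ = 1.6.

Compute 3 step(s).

Equation: x = sin(x) + 1
Fixed-point form: x = sin(x) + 1
x₀ = 1.6

x_1 = g(1.600000) = 1.999574
x_2 = g(1.999574) = 1.909475
x_3 = g(1.909475) = 1.943195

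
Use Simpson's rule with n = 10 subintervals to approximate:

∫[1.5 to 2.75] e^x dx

f(x) = e^x
a = 1.5, b = 2.75, n = 10
h = (b - a)/n = 0.125000

Simpson's rule: (h/3)[f(x₀) + 4f(x₁) + 2f(x₂) + ... + f(xₙ)]

x_0 = 1.5000, f(x_0) = 4.481689, coefficient = 1
x_1 = 1.6250, f(x_1) = 5.078419, coefficient = 4
x_2 = 1.7500, f(x_2) = 5.754603, coefficient = 2
x_3 = 1.8750, f(x_3) = 6.520819, coefficient = 4
x_4 = 2.0000, f(x_4) = 7.389056, coefficient = 2
x_5 = 2.1250, f(x_5) = 8.372897, coefficient = 4
x_6 = 2.2500, f(x_6) = 9.487736, coefficient = 2
x_7 = 2.3750, f(x_7) = 10.751013, coefficient = 4
x_8 = 2.5000, f(x_8) = 12.182494, coefficient = 2
x_9 = 2.6250, f(x_9) = 13.804574, coefficient = 4
x_10 = 2.7500, f(x_10) = 15.642632, coefficient = 1

I ≈ (0.125000/3) × 267.862990 = 11.160958
Exact value: 11.160943
Error: 0.000015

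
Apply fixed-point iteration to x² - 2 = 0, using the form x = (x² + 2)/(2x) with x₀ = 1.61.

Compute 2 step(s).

Equation: x² - 2 = 0
Fixed-point form: x = (x² + 2)/(2x)
x₀ = 1.61

x_1 = g(1.610000) = 1.426118
x_2 = g(1.426118) = 1.414263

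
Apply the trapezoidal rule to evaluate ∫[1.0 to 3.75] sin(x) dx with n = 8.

f(x) = sin(x)
a = 1.0, b = 3.75, n = 8
h = (b - a)/n = 0.343750

Trapezoidal rule: (h/2)[f(x₀) + 2f(x₁) + 2f(x₂) + ... + f(xₙ)]

x_0 = 1.0000, f(x_0) = 0.841471, coefficient = 1
x_1 = 1.3438, f(x_1) = 0.974336, coefficient = 2
x_2 = 1.6875, f(x_2) = 0.993198, coefficient = 2
x_3 = 2.0312, f(x_3) = 0.895851, coefficient = 2
x_4 = 2.3750, f(x_4) = 0.693685, coefficient = 2
x_5 = 2.7188, f(x_5) = 0.410354, coefficient = 2
x_6 = 3.0625, f(x_6) = 0.079010, coefficient = 2
x_7 = 3.4062, f(x_7) = -0.261579, coefficient = 2
x_8 = 3.7500, f(x_8) = -0.571561, coefficient = 1

I ≈ (0.343750/2) × 7.839621 = 1.347435
Exact value: 1.360862
Error: 0.013427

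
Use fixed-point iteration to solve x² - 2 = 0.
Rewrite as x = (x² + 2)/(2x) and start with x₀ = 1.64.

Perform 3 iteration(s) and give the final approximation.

Equation: x² - 2 = 0
Fixed-point form: x = (x² + 2)/(2x)
x₀ = 1.64

x_1 = g(1.640000) = 1.429756
x_2 = g(1.429756) = 1.414298
x_3 = g(1.414298) = 1.414214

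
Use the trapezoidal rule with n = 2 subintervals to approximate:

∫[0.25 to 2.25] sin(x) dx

f(x) = sin(x)
a = 0.25, b = 2.25, n = 2
h = (b - a)/n = 1.000000

Trapezoidal rule: (h/2)[f(x₀) + 2f(x₁) + 2f(x₂) + ... + f(xₙ)]

x_0 = 0.2500, f(x_0) = 0.247404, coefficient = 1
x_1 = 1.2500, f(x_1) = 0.948985, coefficient = 2
x_2 = 2.2500, f(x_2) = 0.778073, coefficient = 1

I ≈ (1.000000/2) × 2.923446 = 1.461723
Exact value: 1.597086
Error: 0.135363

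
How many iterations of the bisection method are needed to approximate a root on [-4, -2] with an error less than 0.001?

We need (b-a)/2^n ≤ 0.001
(-2 - (-4))/2^n ≤ 0.001
2/2^n ≤ 0.001
2^n ≥ 2000
n ≥ log₂(2000) = 10.97
n ≥ 11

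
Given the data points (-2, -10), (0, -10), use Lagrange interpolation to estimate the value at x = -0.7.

Lagrange interpolation formula:
P(x) = Σ yᵢ × Lᵢ(x)
where Lᵢ(x) = Π_{j≠i} (x - xⱼ)/(xᵢ - xⱼ)

L_0(-0.7) = (-0.7 - 0)/(-2 - 0) = 0.350000
L_1(-0.7) = (-0.7 - (-2))/(0 - (-2)) = 0.650000

P(-0.7) = (-10)×L_0(-0.7) + (-10)×L_1(-0.7)
P(-0.7) = -10.000000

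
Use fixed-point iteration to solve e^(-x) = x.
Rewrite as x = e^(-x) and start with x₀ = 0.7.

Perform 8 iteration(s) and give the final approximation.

Equation: e^(-x) = x
Fixed-point form: x = e^(-x)
x₀ = 0.7

x_1 = g(0.700000) = 0.496585
x_2 = g(0.496585) = 0.608605
x_3 = g(0.608605) = 0.544109
x_4 = g(0.544109) = 0.580359
x_5 = g(0.580359) = 0.559698
x_6 = g(0.559698) = 0.571382
x_7 = g(0.571382) = 0.564745
x_8 = g(0.564745) = 0.568505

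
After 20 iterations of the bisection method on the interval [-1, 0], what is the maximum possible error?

Bisection error bound: |error| ≤ (b-a)/2^n
|error| ≤ (0 - (-1))/2^20 = 1/2^20
|error| ≤ 0.0000009537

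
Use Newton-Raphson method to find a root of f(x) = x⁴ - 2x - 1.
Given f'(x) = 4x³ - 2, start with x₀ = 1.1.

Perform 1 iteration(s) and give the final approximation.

f(x) = x⁴ - 2x - 1
f'(x) = 4x³ - 2
x₀ = 1.1

Newton-Raphson formula: x_{n+1} = x_n - f(x_n)/f'(x_n)

Iteration 1:
  f(1.100000) = -1.735900
  f'(1.100000) = 3.324000
  x_1 = 1.100000 - (-1.735900)/3.324000 = 1.622232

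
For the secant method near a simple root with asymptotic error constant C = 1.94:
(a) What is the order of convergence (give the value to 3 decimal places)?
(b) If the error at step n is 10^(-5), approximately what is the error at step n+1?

(a) Secant method has superlinear convergence with order φ = (1+√5)/2 ≈ 1.618.
    This means |e_{n+1}| ≈ C|e_n|^1.618.

(b) With |e_n| = 10^(-5) and C = 1.94:
    |e_{n+1}| ≈ 1.94 × (10^(-5))^1.618 = 1.94 × 10^(-8.09)

(a) ≈ 1.618 (golden ratio); (b) |e_{n+1}| ≈ 1.576e-08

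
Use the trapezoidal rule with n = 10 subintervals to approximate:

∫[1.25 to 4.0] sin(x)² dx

f(x) = sin(x)²
a = 1.25, b = 4.0, n = 10
h = (b - a)/n = 0.275000

Trapezoidal rule: (h/2)[f(x₀) + 2f(x₁) + 2f(x₂) + ... + f(xₙ)]

x_0 = 1.2500, f(x_0) = 0.900572, coefficient = 1
x_1 = 1.5250, f(x_1) = 0.997904, coefficient = 2
x_2 = 1.8000, f(x_2) = 0.948379, coefficient = 2
x_3 = 2.0750, f(x_3) = 0.766604, coefficient = 2
x_4 = 2.3500, f(x_4) = 0.506194, coefficient = 2
x_5 = 2.6250, f(x_5) = 0.243957, coefficient = 2
x_6 = 2.9000, f(x_6) = 0.057240, coefficient = 2
x_7 = 3.1750, f(x_7) = 0.001116, coefficient = 2
x_8 = 3.4500, f(x_8) = 0.092137, coefficient = 2
x_9 = 3.7250, f(x_9) = 0.303459, coefficient = 2
x_10 = 4.0000, f(x_10) = 0.572750, coefficient = 1

I ≈ (0.275000/2) × 9.307305 = 1.279754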